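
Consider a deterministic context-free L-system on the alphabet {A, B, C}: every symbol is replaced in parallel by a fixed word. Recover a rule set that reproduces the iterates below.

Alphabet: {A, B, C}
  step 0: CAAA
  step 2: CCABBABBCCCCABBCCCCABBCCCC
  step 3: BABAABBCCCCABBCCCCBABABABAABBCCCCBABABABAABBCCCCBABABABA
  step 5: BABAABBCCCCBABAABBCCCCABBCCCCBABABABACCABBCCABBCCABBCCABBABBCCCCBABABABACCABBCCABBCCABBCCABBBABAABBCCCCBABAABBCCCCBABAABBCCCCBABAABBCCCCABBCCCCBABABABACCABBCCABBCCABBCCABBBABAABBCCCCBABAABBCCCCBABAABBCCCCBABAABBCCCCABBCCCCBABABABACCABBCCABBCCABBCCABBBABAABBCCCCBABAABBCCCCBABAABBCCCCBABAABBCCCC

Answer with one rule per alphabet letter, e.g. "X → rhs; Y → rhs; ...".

A->ABB, B->CC, C->BA

  step 2 ⇒ step 3: CCABBABBCCCCABBCCCCABBCCCC ⇒ BA·BA·ABB·CC·CC·ABB·CC·CC·BA·BA·BA·BA·ABB·CC·CC·BA·BA·BA·BA·ABB·CC·CC·BA·BA·BA·BA
    A ↦ ABB
    B ↦ CC
    C ↦ BA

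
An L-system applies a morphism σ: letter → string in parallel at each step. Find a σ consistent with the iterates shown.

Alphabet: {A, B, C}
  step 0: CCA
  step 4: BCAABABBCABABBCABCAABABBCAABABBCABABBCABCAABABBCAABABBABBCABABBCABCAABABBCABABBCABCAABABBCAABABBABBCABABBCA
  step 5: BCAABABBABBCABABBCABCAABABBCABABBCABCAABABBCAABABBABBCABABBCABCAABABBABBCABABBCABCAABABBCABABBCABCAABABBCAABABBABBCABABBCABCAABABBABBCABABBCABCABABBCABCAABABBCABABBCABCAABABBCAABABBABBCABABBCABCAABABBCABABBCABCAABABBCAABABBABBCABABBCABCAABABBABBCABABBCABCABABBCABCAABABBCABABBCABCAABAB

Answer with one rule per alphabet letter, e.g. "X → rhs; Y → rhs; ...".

A->BAB, B->BCA, C->A

  step 4 ⇒ step 5: BCAABABBCABABBCABCAABABBCAABABBCABABBCABCAABABBCAABABBABBCABABBCABCAABABBCABABBCABCAABABBCAABABBABBCABABBCA ⇒ BCA·A·BAB·BAB·BCA·BAB·BCA·BCA·A·BAB·BCA·BAB·BCA·BCA·A·BAB·BCA·A·BAB·BAB·BCA·BAB·BCA·BCA·A·BAB·BAB·BCA·BAB·BCA·BCA·A·BAB·BCA·BAB·BCA·BCA·A·BAB·BCA·A·BAB·BAB·BCA·BAB·BCA·BCA·A·BAB·BAB·BCA·BAB·BCA·BCA·BAB·BCA·BCA·A·BAB·BCA·BAB·BCA·BCA·A·BAB·BCA·A·BAB·BAB·BCA·BAB·BCA·BCA·A·BAB·BCA·BAB·BCA·BCA·A·BAB·BCA·A·BAB·BAB·BCA·BAB·BCA·BCA·A·BAB·BAB·BCA·BAB·BCA·BCA·BAB·BCA·BCA·A·BAB·BCA·BAB·BCA·BCA·A·BAB
    A ↦ BAB
    B ↦ BCA
    C ↦ A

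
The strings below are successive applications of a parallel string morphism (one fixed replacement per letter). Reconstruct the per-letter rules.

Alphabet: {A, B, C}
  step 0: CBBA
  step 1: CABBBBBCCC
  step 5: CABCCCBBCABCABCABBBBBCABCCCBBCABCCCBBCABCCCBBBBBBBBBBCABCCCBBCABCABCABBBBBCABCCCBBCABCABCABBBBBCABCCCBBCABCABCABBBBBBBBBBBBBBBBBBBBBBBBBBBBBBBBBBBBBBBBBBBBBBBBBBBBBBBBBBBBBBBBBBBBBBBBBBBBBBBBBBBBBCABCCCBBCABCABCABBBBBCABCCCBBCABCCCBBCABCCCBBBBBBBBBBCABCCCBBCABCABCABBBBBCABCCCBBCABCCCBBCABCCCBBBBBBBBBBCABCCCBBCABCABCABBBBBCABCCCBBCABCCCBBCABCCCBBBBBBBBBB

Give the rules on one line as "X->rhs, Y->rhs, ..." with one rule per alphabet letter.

  step 0 ⇒ step 1: CBBA ⇒ CAB·BB·BB·CCC
    A ↦ CCC
    B ↦ BB
    C ↦ CAB

A->CCC, B->BB, C->CAB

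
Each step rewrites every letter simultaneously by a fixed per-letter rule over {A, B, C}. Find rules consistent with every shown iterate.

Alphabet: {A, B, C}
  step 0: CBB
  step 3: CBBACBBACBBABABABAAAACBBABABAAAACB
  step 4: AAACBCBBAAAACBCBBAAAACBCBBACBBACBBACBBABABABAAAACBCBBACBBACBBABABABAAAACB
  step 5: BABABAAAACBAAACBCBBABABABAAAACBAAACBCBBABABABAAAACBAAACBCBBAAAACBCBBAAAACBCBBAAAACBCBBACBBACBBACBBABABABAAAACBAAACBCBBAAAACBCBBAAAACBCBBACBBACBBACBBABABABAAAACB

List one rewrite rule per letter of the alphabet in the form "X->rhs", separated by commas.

  step 4 ⇒ step 5: AAACBCBBAAAACBCBBAAAACBCBBACBBACBBACBBABABABAAAACBCBBACBBACBBABABABAAAACB ⇒ BA·BA·BA·AAA·CB·AAA·CB·CB·BA·BA·BA·BA·AAA·CB·AAA·CB·CB·BA·BA·BA·BA·AAA·CB·AAA·CB·CB·BA·AAA·CB·CB·BA·AAA·CB·CB·BA·AAA·CB·CB·BA·CB·BA·CB·BA·CB·BA·BA·BA·BA·AAA·CB·AAA·CB·CB·BA·AAA·CB·CB·BA·AAA·CB·CB·BA·CB·BA·CB·BA·CB·BA·BA·BA·BA·AAA·CB
    A ↦ BA
    B ↦ CB
    C ↦ AAA

A->BA, B->CB, C->AAA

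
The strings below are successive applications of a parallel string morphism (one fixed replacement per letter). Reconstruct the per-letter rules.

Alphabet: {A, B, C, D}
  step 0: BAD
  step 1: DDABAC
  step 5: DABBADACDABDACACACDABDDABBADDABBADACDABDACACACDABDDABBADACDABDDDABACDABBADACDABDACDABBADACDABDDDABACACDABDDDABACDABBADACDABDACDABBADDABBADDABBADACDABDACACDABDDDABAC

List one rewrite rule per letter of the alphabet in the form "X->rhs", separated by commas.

  step 0 ⇒ step 1: BAD ⇒ D·DAB·AC
    A ↦ DAB
    B ↦ D
    D ↦ AC
    C ↦ BAD  (constrained at step 1)

A->DAB, B->D, C->BAD, D->AC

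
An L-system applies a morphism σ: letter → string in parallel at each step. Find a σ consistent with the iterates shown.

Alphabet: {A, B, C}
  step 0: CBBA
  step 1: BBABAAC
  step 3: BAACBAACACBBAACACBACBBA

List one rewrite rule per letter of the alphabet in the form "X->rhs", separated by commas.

  step 0 ⇒ step 1: CBBA ⇒ B·BA·BA·AC
    A ↦ AC
    B ↦ BA
    C ↦ B

A->AC, B->BA, C->B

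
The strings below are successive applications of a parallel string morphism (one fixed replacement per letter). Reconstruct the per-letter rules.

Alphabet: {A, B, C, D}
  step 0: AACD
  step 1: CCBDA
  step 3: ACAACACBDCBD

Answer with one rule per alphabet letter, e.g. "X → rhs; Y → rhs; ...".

  step 0 ⇒ step 1: AACD ⇒ C·C·BD·A
    A ↦ C
    C ↦ BD
    D ↦ A
    B ↦ AC  (constrained at step 1)

A->C, B->AC, C->BD, D->A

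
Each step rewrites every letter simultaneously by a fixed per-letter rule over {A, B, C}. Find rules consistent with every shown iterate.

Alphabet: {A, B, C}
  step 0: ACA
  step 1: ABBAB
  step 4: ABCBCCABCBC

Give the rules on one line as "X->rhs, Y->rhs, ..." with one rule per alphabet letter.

A->AB, B->C, C->B

  step 0 ⇒ step 1: ACA ⇒ AB·B·AB
    A ↦ AB
    C ↦ B
    B ↦ C  (constrained at step 1)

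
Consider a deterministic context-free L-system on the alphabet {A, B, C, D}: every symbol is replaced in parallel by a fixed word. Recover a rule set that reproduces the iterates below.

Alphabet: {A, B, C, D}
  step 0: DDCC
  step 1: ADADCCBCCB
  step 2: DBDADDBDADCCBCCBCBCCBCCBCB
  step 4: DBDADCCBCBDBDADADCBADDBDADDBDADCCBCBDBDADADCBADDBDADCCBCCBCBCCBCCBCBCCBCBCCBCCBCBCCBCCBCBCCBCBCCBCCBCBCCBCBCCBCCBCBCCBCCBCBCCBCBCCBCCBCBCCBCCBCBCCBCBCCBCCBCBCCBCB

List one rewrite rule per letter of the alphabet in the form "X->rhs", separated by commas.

  step 1 ⇒ step 2: ADADCCBCCB ⇒ DBD·AD·DBD·AD·CCB·CCB·CB·CCB·CCB·CB
    A ↦ DBD
    B ↦ CB
    C ↦ CCB
    D ↦ AD

A->DBD, B->CB, C->CCB, D->AD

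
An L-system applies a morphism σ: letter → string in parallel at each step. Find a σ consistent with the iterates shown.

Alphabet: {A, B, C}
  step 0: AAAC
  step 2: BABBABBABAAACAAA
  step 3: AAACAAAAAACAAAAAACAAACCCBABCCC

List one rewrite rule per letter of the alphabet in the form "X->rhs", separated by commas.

  step 2 ⇒ step 3: BABBABBABAAACAAA ⇒ AAA·C·AAA·AAA·C·AAA·AAA·C·AAA·C·C·C·BAB·C·C·C
    A ↦ C
    B ↦ AAA
    C ↦ BAB

A->C, B->AAA, C->BAB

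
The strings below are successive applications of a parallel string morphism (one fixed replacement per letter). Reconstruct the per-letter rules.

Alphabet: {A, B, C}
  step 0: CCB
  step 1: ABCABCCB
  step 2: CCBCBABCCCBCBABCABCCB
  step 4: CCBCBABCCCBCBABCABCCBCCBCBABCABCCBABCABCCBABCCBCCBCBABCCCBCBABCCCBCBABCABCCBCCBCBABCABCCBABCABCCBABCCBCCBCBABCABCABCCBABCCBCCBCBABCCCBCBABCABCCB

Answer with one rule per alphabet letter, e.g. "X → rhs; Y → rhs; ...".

  step 1 ⇒ step 2: ABCABCCB ⇒ CCB·CB·ABC·CCB·CB·ABC·ABC·CB
    A ↦ CCB
    B ↦ CB
    C ↦ ABC

A->CCB, B->CB, C->ABC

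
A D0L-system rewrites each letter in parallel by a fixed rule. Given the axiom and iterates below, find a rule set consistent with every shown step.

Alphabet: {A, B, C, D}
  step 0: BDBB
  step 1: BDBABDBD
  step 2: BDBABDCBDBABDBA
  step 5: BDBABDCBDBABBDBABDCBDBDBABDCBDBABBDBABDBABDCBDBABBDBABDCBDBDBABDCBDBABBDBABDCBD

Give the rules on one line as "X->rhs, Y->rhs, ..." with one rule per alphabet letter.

A->C, B->BD, C->B, D->BA

  step 1 ⇒ step 2: BDBABDBD ⇒ BD·BA·BD·C·BD·BA·BD·BA
    A ↦ C
    B ↦ BD
    D ↦ BA
    C ↦ B  (constrained at step 2)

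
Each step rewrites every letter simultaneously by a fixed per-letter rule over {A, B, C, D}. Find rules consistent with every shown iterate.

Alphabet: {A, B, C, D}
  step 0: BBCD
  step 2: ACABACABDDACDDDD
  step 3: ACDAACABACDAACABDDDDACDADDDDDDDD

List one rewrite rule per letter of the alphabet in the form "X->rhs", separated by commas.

  step 2 ⇒ step 3: ACABACABDDACDDDD ⇒ AC·DA·AC·AB·AC·DA·AC·AB·DD·DD·AC·DA·DD·DD·DD·DD
    A ↦ AC
    B ↦ AB
    C ↦ DA
    D ↦ DD

A->AC, B->AB, C->DA, D->DD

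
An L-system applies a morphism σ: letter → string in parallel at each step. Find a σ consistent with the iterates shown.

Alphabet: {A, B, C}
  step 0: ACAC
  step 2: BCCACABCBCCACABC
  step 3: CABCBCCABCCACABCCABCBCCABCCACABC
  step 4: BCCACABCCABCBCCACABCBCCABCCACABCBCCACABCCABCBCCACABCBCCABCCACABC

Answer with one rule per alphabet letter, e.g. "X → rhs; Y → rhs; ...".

A->CA, B->CA, C->BC

  step 3 ⇒ step 4: CABCBCCABCCACABCCABCBCCABCCACABC ⇒ BC·CA·CA·BC·CA·BC·BC·CA·CA·BC·BC·CA·BC·CA·CA·BC·BC·CA·CA·BC·CA·BC·BC·CA·CA·BC·BC·CA·BC·CA·CA·BC
    A ↦ CA
    B ↦ CA
    C ↦ BC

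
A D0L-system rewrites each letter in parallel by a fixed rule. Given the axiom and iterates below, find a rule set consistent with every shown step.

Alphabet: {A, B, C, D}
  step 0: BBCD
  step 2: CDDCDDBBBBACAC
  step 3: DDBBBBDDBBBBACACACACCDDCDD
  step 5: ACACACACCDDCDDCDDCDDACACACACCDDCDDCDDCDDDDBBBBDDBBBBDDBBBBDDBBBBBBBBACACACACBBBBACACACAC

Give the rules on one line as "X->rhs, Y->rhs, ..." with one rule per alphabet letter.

  step 2 ⇒ step 3: CDDCDDBBBBACAC ⇒ DD·BB·BB·DD·BB·BB·AC·AC·AC·AC·C·DD·C·DD
    A ↦ C
    B ↦ AC
    C ↦ DD
    D ↦ BB

A->C, B->AC, C->DD, D->BB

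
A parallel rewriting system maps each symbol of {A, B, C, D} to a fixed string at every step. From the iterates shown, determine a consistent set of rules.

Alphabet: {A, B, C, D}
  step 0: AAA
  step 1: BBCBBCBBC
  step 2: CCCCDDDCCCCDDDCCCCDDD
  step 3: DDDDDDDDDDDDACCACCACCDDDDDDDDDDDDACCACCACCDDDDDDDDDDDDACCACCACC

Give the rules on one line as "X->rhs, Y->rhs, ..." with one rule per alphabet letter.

  step 2 ⇒ step 3: CCCCDDDCCCCDDDCCCCDDD ⇒ DDD·DDD·DDD·DDD·ACC·ACC·ACC·DDD·DDD·DDD·DDD·ACC·ACC·ACC·DDD·DDD·DDD·DDD·ACC·ACC·ACC
    C ↦ DDD
    D ↦ ACC
  step 0 ⇒ step 1: AAA ⇒ BBC·BBC·BBC
    A ↦ BBC
  step 1 ⇒ step 2: BBCBBCBBC ⇒ CC·CC·DDD·CC·CC·DDD·CC·CC·DDD
    B ↦ CC

A->BBC, B->CC, C->DDD, D->ACC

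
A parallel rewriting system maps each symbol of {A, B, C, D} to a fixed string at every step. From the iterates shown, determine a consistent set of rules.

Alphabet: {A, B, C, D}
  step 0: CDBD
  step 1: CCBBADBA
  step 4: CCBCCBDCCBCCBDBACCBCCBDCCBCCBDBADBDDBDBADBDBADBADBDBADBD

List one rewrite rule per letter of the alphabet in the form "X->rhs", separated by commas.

  step 0 ⇒ step 1: CDBD ⇒ CCB·BA·D·BA
    B ↦ D
    C ↦ CCB
    D ↦ BA
    A ↦ BD  (constrained at step 1)

A->BD, B->D, C->CCB, D->BA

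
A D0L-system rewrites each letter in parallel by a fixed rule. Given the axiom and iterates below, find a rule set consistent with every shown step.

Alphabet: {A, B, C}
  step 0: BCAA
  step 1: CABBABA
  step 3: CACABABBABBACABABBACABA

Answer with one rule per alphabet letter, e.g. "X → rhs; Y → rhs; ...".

A->BA, B->CA, C->B

  step 0 ⇒ step 1: BCAA ⇒ CA·B·BA·BA
    A ↦ BA
    B ↦ CA
    C ↦ B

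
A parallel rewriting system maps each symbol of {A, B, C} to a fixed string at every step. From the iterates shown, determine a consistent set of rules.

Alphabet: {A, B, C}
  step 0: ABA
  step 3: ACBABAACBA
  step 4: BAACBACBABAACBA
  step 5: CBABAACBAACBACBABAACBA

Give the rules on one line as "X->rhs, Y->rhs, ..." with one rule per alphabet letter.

  step 4 ⇒ step 5: BAACBACBABAACBA ⇒ C·BA·BA·A·C·BA·A·C·BA·C·BA·BA·A·C·BA
    A ↦ BA
    B ↦ C
    C ↦ A

A->BA, B->C, C->A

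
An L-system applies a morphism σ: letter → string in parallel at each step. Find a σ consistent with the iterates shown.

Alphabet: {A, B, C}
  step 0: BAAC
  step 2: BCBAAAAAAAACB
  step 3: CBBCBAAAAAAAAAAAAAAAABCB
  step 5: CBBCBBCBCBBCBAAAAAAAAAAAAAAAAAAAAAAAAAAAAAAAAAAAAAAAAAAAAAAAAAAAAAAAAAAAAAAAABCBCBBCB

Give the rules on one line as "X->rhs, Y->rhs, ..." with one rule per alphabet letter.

A->AA, B->CB, C->B

  step 2 ⇒ step 3: BCBAAAAAAAACB ⇒ CB·B·CB·AA·AA·AA·AA·AA·AA·AA·AA·B·CB
    A ↦ AA
    B ↦ CB
    C ↦ B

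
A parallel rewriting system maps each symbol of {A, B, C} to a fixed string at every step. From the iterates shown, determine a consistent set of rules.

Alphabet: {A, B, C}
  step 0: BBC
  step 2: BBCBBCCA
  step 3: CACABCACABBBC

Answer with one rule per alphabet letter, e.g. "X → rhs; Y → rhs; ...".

  step 2 ⇒ step 3: BBCBBCCA ⇒ CA·CA·B·CA·CA·B·B·BC
    A ↦ BC
    B ↦ CA
    C ↦ B

A->BC, B->CA, C->B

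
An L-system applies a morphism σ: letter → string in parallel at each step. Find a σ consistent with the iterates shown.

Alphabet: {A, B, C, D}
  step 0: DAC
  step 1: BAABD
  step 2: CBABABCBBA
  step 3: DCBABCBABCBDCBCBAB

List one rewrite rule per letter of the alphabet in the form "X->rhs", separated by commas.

A->AB, B->CB, C->D, D->BA

  step 2 ⇒ step 3: CBABABCBBA ⇒ D·CB·AB·CB·AB·CB·D·CB·CB·AB
    A ↦ AB
    B ↦ CB
    C ↦ D
  step 0 ⇒ step 1: DAC ⇒ BA·AB·D
    D ↦ BA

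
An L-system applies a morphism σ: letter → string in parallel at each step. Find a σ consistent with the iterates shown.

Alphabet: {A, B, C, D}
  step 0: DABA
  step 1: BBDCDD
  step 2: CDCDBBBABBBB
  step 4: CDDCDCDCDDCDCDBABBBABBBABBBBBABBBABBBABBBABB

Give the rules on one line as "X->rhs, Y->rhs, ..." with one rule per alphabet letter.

A->D, B->CD, C->BA, D->BB

  step 1 ⇒ step 2: BBDCDD ⇒ CD·CD·BB·BA·BB·BB
    B ↦ CD
    C ↦ BA
    D ↦ BB
  step 0 ⇒ step 1: DABA ⇒ BB·D·CD·D
    A ↦ D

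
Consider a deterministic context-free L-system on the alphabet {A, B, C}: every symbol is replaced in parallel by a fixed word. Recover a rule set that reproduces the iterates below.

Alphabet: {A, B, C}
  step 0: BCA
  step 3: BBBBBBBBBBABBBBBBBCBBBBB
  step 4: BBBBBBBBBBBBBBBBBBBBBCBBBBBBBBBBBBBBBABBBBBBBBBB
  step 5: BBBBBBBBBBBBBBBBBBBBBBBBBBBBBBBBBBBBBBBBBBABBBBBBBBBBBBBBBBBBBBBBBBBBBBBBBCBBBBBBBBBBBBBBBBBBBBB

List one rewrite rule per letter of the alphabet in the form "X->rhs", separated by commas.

A->BCB, B->BB, C->A

  step 4 ⇒ step 5: BBBBBBBBBBBBBBBBBBBBBCBBBBBBBBBBBBBBBABBBBBBBBBB ⇒ BB·BB·BB·BB·BB·BB·BB·BB·BB·BB·BB·BB·BB·BB·BB·BB·BB·BB·BB·BB·BB·A·BB·BB·BB·BB·BB·BB·BB·BB·BB·BB·BB·BB·BB·BB·BB·BCB·BB·BB·BB·BB·BB·BB·BB·BB·BB·BB
    A ↦ BCB
    B ↦ BB
    C ↦ A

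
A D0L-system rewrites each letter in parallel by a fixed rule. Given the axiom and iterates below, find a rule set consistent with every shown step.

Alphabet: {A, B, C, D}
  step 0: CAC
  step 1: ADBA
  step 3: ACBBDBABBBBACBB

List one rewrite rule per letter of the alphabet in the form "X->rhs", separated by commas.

A->DB, B->BB, C->A, D->AC

  step 0 ⇒ step 1: CAC ⇒ A·DB·A
    A ↦ DB
    C ↦ A
    B ↦ BB  (constrained at step 1)
    D ↦ AC  (constrained at step 1)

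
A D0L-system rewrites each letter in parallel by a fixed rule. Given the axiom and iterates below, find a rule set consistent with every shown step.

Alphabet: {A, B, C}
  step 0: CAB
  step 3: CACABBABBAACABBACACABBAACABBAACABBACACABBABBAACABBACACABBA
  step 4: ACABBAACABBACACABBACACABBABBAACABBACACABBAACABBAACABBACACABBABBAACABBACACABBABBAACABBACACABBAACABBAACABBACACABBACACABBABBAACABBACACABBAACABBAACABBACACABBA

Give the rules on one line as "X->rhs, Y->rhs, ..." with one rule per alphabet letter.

  step 3 ⇒ step 4: CACABBABBAACABBACACABBAACABBAACABBACACABBABBAACABBACACABBA ⇒ ACA·BBA·ACA·BBA·CA·CA·BBA·CA·CA·BBA·BBA·ACA·BBA·CA·CA·BBA·ACA·BBA·ACA·BBA·CA·CA·BBA·BBA·ACA·BBA·CA·CA·BBA·BBA·ACA·BBA·CA·CA·BBA·ACA·BBA·ACA·BBA·CA·CA·BBA·CA·CA·BBA·BBA·ACA·BBA·CA·CA·BBA·ACA·BBA·ACA·BBA·CA·CA·BBA
    A ↦ BBA
    B ↦ CA
    C ↦ ACA

A->BBA, B->CA, C->ACA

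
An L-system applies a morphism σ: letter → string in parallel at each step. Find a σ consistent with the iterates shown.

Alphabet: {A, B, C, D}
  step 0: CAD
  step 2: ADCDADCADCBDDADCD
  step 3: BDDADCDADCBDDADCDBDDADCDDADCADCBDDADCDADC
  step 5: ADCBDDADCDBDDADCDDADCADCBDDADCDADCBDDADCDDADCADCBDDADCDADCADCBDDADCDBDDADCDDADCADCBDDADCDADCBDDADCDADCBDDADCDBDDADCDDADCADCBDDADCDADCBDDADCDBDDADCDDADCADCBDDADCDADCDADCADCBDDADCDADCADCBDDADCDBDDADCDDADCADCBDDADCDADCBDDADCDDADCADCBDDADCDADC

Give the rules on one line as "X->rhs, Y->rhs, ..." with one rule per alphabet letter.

  step 2 ⇒ step 3: ADCDADCADCBDDADCD ⇒ BDD·ADC·D·ADC·BDD·ADC·D·BDD·ADC·D·D·ADC·ADC·BDD·ADC·D·ADC
    A ↦ BDD
    B ↦ D
    C ↦ D
    D ↦ ADC

A->BDD, B->D, C->D, D->ADC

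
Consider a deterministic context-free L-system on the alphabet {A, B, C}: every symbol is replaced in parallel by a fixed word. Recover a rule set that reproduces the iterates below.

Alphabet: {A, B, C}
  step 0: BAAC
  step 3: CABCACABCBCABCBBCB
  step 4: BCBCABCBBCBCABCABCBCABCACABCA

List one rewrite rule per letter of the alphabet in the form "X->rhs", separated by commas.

A->CB, B->CA, C->B

  step 3 ⇒ step 4: CABCACABCBCABCBBCB ⇒ B·CB·CA·B·CB·B·CB·CA·B·CA·B·CB·CA·B·CA·CA·B·CA
    A ↦ CB
    B ↦ CA
    C ↦ B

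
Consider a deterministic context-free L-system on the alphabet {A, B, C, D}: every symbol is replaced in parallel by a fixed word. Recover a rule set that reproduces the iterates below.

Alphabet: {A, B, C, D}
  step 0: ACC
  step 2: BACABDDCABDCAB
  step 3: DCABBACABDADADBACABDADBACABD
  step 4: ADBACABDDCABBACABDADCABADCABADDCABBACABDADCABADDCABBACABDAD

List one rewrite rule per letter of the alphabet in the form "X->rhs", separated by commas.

A->CAB, B->D, C->BA, D->AD

  step 3 ⇒ step 4: DCABBACABDADADBACABDADBACABD ⇒ AD·BA·CAB·D·D·CAB·BA·CAB·D·AD·CAB·AD·CAB·AD·D·CAB·BA·CAB·D·AD·CAB·AD·D·CAB·BA·CAB·D·AD
    A ↦ CAB
    B ↦ D
    C ↦ BA
    D ↦ AD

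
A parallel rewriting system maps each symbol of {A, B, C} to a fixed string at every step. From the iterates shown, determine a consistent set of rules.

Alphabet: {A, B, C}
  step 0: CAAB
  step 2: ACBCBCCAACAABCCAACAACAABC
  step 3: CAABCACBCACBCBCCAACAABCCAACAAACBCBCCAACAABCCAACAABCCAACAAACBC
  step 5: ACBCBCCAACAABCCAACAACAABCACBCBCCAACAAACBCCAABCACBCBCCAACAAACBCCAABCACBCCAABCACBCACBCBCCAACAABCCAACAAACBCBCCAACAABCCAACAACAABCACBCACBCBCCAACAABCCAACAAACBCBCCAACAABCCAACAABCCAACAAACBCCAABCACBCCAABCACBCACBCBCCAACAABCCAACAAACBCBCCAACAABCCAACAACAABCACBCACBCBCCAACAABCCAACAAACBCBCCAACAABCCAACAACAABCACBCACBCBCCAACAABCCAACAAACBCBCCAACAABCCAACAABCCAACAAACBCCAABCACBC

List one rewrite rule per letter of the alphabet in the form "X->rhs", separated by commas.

  step 2 ⇒ step 3: ACBCBCCAACAABCCAACAACAABC ⇒ CAA·BC·AC·BC·AC·BC·BC·CAA·CAA·BC·CAA·CAA·AC·BC·BC·CAA·CAA·BC·CAA·CAA·BC·CAA·CAA·AC·BC
    A ↦ CAA
    B ↦ AC
    C ↦ BC

A->CAA, B->AC, C->BC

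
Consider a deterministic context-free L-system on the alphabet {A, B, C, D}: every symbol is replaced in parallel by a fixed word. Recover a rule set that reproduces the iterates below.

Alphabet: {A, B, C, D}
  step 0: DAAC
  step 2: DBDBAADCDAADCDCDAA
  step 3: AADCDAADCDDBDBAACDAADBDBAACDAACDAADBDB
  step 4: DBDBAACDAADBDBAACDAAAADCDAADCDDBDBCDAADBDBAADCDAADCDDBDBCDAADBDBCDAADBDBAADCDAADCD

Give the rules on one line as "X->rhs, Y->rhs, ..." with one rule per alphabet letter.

  step 3 ⇒ step 4: AADCDAADCDDBDBAACDAADBDBAACDAACDAADBDB ⇒ DB·DB·AA·CD·AA·DB·DB·AA·CD·AA·AA·DCD·AA·DCD·DB·DB·CD·AA·DB·DB·AA·DCD·AA·DCD·DB·DB·CD·AA·DB·DB·CD·AA·DB·DB·AA·DCD·AA·DCD
    A ↦ DB
    B ↦ DCD
    C ↦ CD
    D ↦ AA

A->DB, B->DCD, C->CD, D->AA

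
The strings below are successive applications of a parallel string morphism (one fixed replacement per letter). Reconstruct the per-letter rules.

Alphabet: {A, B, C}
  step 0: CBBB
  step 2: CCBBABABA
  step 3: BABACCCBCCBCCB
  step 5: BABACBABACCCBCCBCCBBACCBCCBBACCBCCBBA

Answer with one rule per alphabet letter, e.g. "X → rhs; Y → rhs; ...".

  step 2 ⇒ step 3: CCBBABABA ⇒ BA·BA·C·C·CB·C·CB·C·CB
    A ↦ CB
    B ↦ C
    C ↦ BA

A->CB, B->C, C->BA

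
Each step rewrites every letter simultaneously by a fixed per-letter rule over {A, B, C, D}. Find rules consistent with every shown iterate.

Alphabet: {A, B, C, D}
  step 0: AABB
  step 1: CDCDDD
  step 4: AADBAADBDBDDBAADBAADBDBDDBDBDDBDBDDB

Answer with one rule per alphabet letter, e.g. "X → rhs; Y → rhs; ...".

  step 0 ⇒ step 1: AABB ⇒ CD·CD·D·D
    A ↦ CD
    B ↦ D
    C ↦ AA  (constrained at step 1)
    D ↦ DB  (constrained at step 1)

A->CD, B->D, C->AA, D->DB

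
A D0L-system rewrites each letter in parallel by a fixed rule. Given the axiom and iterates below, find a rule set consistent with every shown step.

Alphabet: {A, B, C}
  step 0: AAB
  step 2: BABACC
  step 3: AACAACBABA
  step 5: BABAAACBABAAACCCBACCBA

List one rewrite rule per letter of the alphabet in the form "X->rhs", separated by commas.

A->C, B->AA, C->BA

  step 2 ⇒ step 3: BABACC ⇒ AA·C·AA·C·BA·BA
    A ↦ C
    B ↦ AA
    C ↦ BA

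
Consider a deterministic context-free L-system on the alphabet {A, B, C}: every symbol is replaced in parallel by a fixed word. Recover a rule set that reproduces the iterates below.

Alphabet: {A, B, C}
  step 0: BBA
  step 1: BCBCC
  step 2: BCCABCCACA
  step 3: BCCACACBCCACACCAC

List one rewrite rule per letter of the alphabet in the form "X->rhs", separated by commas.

  step 2 ⇒ step 3: BCCABCCACA ⇒ BC·CA·CA·C·BC·CA·CA·C·CA·C
    A ↦ C
    B ↦ BC
    C ↦ CA

A->C, B->BC, C->CA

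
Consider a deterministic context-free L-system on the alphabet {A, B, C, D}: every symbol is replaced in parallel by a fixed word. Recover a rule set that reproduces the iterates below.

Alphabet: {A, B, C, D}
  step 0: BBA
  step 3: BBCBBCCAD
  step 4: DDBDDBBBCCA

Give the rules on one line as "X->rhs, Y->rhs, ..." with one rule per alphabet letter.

A->BC, B->D, C->B, D->CA

  step 3 ⇒ step 4: BBCBBCCAD ⇒ D·D·B·D·D·B·B·BC·CA
    A ↦ BC
    B ↦ D
    C ↦ B
    D ↦ CA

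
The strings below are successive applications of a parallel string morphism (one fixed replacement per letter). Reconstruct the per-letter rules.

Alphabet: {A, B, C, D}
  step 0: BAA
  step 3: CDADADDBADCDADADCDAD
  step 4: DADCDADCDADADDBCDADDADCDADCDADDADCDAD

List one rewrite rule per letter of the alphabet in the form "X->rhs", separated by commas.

A->CD, B->DB, C->D, D->AD

  step 3 ⇒ step 4: CDADADDBADCDADADCDAD ⇒ D·AD·CD·AD·CD·AD·AD·DB·CD·AD·D·AD·CD·AD·CD·AD·D·AD·CD·AD
    A ↦ CD
    B ↦ DB
    C ↦ D
    D ↦ AD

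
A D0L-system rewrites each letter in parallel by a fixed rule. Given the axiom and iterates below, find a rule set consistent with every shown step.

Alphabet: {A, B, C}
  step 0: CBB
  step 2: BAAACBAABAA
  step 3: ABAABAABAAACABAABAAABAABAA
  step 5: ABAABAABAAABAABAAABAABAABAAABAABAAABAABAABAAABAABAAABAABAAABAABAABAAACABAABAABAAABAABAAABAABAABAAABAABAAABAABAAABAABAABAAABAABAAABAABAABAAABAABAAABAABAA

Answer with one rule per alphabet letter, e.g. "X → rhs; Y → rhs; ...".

A->BAA, B->A, C->AC

  step 2 ⇒ step 3: BAAACBAABAA ⇒ A·BAA·BAA·BAA·AC·A·BAA·BAA·A·BAA·BAA
    A ↦ BAA
    B ↦ A
    C ↦ AC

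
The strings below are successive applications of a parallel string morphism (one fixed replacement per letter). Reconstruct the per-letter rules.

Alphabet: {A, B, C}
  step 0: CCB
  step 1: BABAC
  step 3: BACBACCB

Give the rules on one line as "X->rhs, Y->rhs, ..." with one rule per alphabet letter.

A->B, B->C, C->BA

  step 0 ⇒ step 1: CCB ⇒ BA·BA·C
    B ↦ C
    C ↦ BA
    A ↦ B  (constrained at step 1)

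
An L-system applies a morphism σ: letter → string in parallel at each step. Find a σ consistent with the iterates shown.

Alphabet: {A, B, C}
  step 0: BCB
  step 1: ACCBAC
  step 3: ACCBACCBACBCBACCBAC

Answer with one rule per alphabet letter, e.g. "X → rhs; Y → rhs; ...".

  step 0 ⇒ step 1: BCB ⇒ AC·CB·AC
    B ↦ AC
    C ↦ CB
    A ↦ B  (constrained at step 1)

A->B, B->AC, C->CB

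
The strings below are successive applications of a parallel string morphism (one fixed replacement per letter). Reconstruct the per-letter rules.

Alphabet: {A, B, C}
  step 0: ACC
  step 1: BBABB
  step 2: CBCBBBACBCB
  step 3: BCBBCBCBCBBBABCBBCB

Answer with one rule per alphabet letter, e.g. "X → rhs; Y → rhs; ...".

A->BBA, B->CB, C->B

  step 2 ⇒ step 3: CBCBBBACBCB ⇒ B·CB·B·CB·CB·CB·BBA·B·CB·B·CB
    A ↦ BBA
    B ↦ CB
    C ↦ B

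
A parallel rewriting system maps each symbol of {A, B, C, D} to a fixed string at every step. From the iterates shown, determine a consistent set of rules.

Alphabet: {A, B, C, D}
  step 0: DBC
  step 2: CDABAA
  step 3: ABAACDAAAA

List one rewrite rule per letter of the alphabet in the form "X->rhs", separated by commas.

A->AA, B->CD, C->A, D->B

  step 2 ⇒ step 3: CDABAA ⇒ A·B·AA·CD·AA·AA
    A ↦ AA
    B ↦ CD
    C ↦ A
    D ↦ B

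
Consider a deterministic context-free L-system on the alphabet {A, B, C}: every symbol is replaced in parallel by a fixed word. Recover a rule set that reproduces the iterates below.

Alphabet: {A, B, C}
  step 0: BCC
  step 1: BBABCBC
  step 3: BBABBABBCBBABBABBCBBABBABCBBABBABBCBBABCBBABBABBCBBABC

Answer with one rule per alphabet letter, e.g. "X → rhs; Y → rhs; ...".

A->BBC, B->BBA, C->BC

  step 0 ⇒ step 1: BCC ⇒ BBA·BC·BC
    B ↦ BBA
    C ↦ BC
    A ↦ BBC  (constrained at step 1)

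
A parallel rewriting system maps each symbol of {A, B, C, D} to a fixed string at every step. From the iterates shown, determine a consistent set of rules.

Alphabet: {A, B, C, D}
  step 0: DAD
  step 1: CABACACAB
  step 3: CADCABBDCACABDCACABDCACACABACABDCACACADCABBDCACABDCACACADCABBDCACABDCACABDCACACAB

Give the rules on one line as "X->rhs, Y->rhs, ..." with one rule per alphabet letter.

A->ACA, B->CAD, C->BDC, D->CAB

  step 0 ⇒ step 1: DAD ⇒ CAB·ACA·CAB
    A ↦ ACA
    D ↦ CAB
    B ↦ CAD  (constrained at step 1)
    C ↦ BDC  (constrained at step 1)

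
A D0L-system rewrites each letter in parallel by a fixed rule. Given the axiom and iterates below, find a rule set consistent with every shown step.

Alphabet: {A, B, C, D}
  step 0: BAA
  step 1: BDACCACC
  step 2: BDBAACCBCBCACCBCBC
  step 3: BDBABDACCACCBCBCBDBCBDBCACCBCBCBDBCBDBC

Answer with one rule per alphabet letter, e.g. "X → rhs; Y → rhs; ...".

A->ACC, B->BD, C->BC, D->BA

  step 2 ⇒ step 3: BDBAACCBCBCACCBCBC ⇒ BD·BA·BD·ACC·ACC·BC·BC·BD·BC·BD·BC·ACC·BC·BC·BD·BC·BD·BC
    A ↦ ACC
    B ↦ BD
    C ↦ BC
    D ↦ BA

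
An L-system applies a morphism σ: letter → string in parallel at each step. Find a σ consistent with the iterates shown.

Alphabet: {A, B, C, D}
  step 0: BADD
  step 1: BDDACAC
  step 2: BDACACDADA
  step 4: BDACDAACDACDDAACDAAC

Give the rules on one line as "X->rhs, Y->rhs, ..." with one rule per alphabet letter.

A->D, B->BD, C->A, D->AC

  step 1 ⇒ step 2: BDDACAC ⇒ BD·AC·AC·D·A·D·A
    A ↦ D
    B ↦ BD
    C ↦ A
    D ↦ AC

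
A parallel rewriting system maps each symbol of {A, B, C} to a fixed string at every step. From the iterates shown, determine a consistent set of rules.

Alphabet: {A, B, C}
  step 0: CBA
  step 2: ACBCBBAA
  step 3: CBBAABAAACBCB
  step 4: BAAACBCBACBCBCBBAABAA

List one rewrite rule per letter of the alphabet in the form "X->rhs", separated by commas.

A->CB, B->A, C->BA

  step 3 ⇒ step 4: CBBAABAAACBCB ⇒ BA·A·A·CB·CB·A·CB·CB·CB·BA·A·BA·A
    A ↦ CB
    B ↦ A
    C ↦ BA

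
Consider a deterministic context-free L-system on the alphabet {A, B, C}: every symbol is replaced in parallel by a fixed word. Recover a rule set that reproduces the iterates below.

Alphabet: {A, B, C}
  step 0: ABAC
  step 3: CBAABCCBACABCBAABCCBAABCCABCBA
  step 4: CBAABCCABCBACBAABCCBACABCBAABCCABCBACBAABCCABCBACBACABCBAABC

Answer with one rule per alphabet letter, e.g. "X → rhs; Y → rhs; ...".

A->C, B->AB, C->CBA

  step 3 ⇒ step 4: CBAABCCBACABCBAABCCBAABCCABCBA ⇒ CBA·AB·C·C·AB·CBA·CBA·AB·C·CBA·C·AB·CBA·AB·C·C·AB·CBA·CBA·AB·C·C·AB·CBA·CBA·C·AB·CBA·AB·C
    A ↦ C
    B ↦ AB
    C ↦ CBA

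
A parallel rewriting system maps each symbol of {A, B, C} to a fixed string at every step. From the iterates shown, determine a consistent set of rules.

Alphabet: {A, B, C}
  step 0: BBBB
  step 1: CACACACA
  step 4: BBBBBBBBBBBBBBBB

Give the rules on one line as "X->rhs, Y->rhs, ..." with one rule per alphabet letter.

A->B, B->CA, C->B

  step 0 ⇒ step 1: BBBB ⇒ CA·CA·CA·CA
    B ↦ CA
    A ↦ B  (constrained at step 1)
    C ↦ B  (constrained at step 1)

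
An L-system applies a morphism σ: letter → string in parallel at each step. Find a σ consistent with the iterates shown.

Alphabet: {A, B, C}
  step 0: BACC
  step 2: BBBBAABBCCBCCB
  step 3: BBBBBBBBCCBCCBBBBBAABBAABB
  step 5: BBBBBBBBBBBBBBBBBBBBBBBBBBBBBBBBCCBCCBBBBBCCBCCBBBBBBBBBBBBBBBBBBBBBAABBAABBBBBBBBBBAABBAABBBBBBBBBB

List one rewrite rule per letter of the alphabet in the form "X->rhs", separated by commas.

  step 2 ⇒ step 3: BBBBAABBCCBCCB ⇒ BB·BB·BB·BB·CCB·CCB·BB·BB·A·A·BB·A·A·BB
    A ↦ CCB
    B ↦ BB
    C ↦ A

A->CCB, B->BB, C->A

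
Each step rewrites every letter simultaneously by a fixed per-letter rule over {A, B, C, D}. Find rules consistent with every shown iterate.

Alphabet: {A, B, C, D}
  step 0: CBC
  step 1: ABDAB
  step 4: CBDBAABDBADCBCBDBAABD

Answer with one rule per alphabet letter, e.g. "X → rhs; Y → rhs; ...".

  step 0 ⇒ step 1: CBC ⇒ AB·D·AB
    B ↦ D
    C ↦ AB
    A ↦ BA  (constrained at step 1)
    D ↦ CB  (constrained at step 1)

A->BA, B->D, C->AB, D->CB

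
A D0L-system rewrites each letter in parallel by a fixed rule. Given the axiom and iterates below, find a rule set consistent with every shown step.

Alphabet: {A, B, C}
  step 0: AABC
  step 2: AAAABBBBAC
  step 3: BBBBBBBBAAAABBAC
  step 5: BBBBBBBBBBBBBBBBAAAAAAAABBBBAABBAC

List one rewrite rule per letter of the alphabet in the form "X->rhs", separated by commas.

A->BB, B->A, C->AC

  step 2 ⇒ step 3: AAAABBBBAC ⇒ BB·BB·BB·BB·A·A·A·A·BB·AC
    A ↦ BB
    B ↦ A
    C ↦ AC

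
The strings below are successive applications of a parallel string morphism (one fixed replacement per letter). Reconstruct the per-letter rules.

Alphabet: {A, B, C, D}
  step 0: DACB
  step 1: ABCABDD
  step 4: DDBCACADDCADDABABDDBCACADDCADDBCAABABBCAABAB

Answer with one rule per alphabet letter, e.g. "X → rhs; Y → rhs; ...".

  step 0 ⇒ step 1: DACB ⇒ AB·CA·B·DD
    A ↦ CA
    B ↦ DD
    C ↦ B
    D ↦ AB

A->CA, B->DD, C->B, D->AB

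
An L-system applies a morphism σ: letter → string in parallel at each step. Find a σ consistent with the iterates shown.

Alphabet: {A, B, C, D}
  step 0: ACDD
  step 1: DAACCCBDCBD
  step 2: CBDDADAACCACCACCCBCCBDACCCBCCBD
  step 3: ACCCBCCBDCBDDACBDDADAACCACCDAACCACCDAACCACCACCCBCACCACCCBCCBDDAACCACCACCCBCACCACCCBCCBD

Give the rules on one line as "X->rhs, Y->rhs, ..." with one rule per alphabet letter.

A->DA, B->CBC, C->ACC, D->CBD

  step 2 ⇒ step 3: CBDDADAACCACCACCCBCCBDACCCBCCBD ⇒ ACC·CBC·CBD·CBD·DA·CBD·DA·DA·ACC·ACC·DA·ACC·ACC·DA·ACC·ACC·ACC·CBC·ACC·ACC·CBC·CBD·DA·ACC·ACC·ACC·CBC·ACC·ACC·CBC·CBD
    A ↦ DA
    B ↦ CBC
    C ↦ ACC
    D ↦ CBD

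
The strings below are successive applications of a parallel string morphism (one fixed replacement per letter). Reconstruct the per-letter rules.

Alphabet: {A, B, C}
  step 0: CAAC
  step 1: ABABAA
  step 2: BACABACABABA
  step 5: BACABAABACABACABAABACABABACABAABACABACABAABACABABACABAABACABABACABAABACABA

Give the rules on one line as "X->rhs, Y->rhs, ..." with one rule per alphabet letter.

A->BA, B->CA, C->A

  step 1 ⇒ step 2: ABABAA ⇒ BA·CA·BA·CA·BA·BA
    A ↦ BA
    B ↦ CA
  step 0 ⇒ step 1: CAAC ⇒ A·BA·BA·A
    C ↦ A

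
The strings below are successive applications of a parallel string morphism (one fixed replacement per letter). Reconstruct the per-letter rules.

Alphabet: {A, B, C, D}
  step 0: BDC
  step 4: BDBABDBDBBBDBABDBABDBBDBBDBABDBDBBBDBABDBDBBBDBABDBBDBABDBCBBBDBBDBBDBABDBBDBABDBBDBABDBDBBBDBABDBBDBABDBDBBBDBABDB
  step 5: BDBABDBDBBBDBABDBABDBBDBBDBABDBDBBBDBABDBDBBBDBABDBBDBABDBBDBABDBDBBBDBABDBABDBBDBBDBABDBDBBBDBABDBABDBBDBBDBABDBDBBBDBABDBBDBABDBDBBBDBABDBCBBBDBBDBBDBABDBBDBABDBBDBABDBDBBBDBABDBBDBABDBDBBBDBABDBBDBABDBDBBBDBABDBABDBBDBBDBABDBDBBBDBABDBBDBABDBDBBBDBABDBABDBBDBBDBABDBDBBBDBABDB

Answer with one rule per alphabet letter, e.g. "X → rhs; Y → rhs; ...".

A->DBB, B->BDB, C->CBB, D->A

  step 4 ⇒ step 5: BDBABDBDBBBDBABDBABDBBDBBDBABDBDBBBDBABDBDBBBDBABDBBDBABDBCBBBDBBDBBDBABDBBDBABDBBDBABDBDBBBDBABDBBDBABDBDBBBDBABDB ⇒ BDB·A·BDB·DBB·BDB·A·BDB·A·BDB·BDB·BDB·A·BDB·DBB·BDB·A·BDB·DBB·BDB·A·BDB·BDB·A·BDB·BDB·A·BDB·DBB·BDB·A·BDB·A·BDB·BDB·BDB·A·BDB·DBB·BDB·A·BDB·A·BDB·BDB·BDB·A·BDB·DBB·BDB·A·BDB·BDB·A·BDB·DBB·BDB·A·BDB·CBB·BDB·BDB·BDB·A·BDB·BDB·A·BDB·BDB·A·BDB·DBB·BDB·A·BDB·BDB·A·BDB·DBB·BDB·A·BDB·BDB·A·BDB·DBB·BDB·A·BDB·A·BDB·BDB·BDB·A·BDB·DBB·BDB·A·BDB·BDB·A·BDB·DBB·BDB·A·BDB·A·BDB·BDB·BDB·A·BDB·DBB·BDB·A·BDB
    A ↦ DBB
    B ↦ BDB
    C ↦ CBB
    D ↦ A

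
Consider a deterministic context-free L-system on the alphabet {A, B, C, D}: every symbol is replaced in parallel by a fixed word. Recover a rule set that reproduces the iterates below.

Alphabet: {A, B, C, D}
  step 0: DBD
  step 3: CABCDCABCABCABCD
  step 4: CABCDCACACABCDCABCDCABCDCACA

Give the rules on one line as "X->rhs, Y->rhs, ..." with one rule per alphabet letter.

  step 3 ⇒ step 4: CABCDCABCABCABCD ⇒ CA·B·CD·CA·CA·CA·B·CD·CA·B·CD·CA·B·CD·CA·CA
    A ↦ B
    B ↦ CD
    C ↦ CA
    D ↦ CA

A->B, B->CD, C->CA, D->CA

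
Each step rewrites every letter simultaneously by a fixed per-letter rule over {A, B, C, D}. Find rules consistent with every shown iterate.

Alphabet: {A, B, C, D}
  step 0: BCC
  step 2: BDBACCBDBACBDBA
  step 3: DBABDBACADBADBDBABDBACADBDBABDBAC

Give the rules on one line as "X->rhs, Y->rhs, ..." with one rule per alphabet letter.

A->C, B->DBA, C->ADB, D->B

  step 2 ⇒ step 3: BDBACCBDBACBDBA ⇒ DBA·B·DBA·C·ADB·ADB·DBA·B·DBA·C·ADB·DBA·B·DBA·C
    A ↦ C
    B ↦ DBA
    C ↦ ADB
    D ↦ B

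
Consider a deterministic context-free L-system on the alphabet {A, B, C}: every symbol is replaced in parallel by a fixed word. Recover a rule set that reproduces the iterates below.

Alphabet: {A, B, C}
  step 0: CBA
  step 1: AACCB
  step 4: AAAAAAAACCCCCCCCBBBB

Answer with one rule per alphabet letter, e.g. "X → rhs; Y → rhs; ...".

  step 0 ⇒ step 1: CBA ⇒ AA·CC·B
    A ↦ B
    B ↦ CC
    C ↦ AA

A->B, B->CC, C->AA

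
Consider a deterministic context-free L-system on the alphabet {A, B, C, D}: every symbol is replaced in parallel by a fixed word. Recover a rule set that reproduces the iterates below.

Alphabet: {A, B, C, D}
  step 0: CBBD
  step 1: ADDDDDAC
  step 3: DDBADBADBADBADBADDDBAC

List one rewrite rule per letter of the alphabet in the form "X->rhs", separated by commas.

  step 0 ⇒ step 1: CBBD ⇒ AD·DD·DD·AC
    B ↦ DD
    C ↦ AD
    D ↦ AC
    A ↦ B  (constrained at step 1)

A->B, B->DD, C->AD, D->AC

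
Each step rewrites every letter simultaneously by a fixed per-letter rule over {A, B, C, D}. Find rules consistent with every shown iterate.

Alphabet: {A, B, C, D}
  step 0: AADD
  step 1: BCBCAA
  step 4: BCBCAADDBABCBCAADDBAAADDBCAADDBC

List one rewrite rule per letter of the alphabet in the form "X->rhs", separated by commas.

A->BC, B->DD, C->BA, D->A

  step 0 ⇒ step 1: AADD ⇒ BC·BC·A·A
    A ↦ BC
    D ↦ A
    B ↦ DD  (constrained at step 1)
    C ↦ BA  (constrained at step 1)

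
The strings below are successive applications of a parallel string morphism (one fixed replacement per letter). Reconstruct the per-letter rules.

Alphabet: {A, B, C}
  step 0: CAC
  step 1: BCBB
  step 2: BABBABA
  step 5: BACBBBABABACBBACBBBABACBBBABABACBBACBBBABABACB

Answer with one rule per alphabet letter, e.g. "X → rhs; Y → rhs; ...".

A->CB, B->BA, C->B

  step 1 ⇒ step 2: BCBB ⇒ BA·B·BA·BA
    B ↦ BA
    C ↦ B
  step 0 ⇒ step 1: CAC ⇒ B·CB·B
    A ↦ CB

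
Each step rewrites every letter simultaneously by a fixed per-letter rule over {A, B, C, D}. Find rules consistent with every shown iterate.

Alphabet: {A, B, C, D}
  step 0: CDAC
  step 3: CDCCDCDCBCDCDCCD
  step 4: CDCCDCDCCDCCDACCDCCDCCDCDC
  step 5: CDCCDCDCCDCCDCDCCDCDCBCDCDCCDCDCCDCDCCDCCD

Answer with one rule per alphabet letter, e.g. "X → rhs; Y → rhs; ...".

  step 4 ⇒ step 5: CDCCDCDCCDCCDACCDCCDCCDCDC ⇒ CD·C·CD·CD·C·CD·C·CD·CD·C·CD·CD·C·B·CD·CD·C·CD·CD·C·CD·CD·C·CD·C·CD
    A ↦ B
    C ↦ CD
    D ↦ C
  step 3 ⇒ step 4: CDCCDCDCBCDCDCCD ⇒ CD·C·CD·CD·C·CD·C·CD·AC·CD·C·CD·C·CD·CD·C
    B ↦ AC

A->B, B->AC, C->CD, D->C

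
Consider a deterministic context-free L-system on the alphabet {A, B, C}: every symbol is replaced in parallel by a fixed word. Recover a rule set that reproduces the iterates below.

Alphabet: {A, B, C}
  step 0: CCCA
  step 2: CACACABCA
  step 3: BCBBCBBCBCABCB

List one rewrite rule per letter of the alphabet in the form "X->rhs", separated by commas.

  step 2 ⇒ step 3: CACACABCA ⇒ B·CB·B·CB·B·CB·CA·B·CB
    A ↦ CB
    B ↦ CA
    C ↦ B

A->CB, B->CA, C->B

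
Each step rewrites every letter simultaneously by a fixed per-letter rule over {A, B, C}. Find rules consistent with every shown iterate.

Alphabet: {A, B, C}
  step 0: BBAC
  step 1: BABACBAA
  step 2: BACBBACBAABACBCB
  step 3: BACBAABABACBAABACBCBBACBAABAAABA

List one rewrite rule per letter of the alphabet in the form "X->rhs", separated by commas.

A->CB, B->BA, C->AA

  step 2 ⇒ step 3: BACBBACBAABACBCB ⇒ BA·CB·AA·BA·BA·CB·AA·BA·CB·CB·BA·CB·AA·BA·AA·BA
    A ↦ CB
    B ↦ BA
    C ↦ AA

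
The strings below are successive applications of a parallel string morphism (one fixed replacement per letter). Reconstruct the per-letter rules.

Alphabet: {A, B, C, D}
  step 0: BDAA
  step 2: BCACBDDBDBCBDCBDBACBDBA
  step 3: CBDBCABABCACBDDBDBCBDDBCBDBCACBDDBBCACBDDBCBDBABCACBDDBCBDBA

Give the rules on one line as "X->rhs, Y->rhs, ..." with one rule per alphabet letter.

A->BA, B->CBD, C->BCA, D->DB

  step 2 ⇒ step 3: BCACBDDBDBCBDCBDBACBDBA ⇒ CBD·BCA·BA·BCA·CBD·DB·DB·CBD·DB·CBD·BCA·CBD·DB·BCA·CBD·DB·CBD·BA·BCA·CBD·DB·CBD·BA
    A ↦ BA
    B ↦ CBD
    C ↦ BCA
    D ↦ DB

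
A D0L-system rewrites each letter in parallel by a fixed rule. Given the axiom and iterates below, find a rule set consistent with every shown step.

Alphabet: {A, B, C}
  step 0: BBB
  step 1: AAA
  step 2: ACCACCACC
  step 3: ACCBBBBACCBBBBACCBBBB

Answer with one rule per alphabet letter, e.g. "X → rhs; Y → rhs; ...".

  step 2 ⇒ step 3: ACCACCACC ⇒ ACC·BB·BB·ACC·BB·BB·ACC·BB·BB
    A ↦ ACC
    C ↦ BB
  step 0 ⇒ step 1: BBB ⇒ A·A·A
    B ↦ A

A->ACC, B->A, C->BB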